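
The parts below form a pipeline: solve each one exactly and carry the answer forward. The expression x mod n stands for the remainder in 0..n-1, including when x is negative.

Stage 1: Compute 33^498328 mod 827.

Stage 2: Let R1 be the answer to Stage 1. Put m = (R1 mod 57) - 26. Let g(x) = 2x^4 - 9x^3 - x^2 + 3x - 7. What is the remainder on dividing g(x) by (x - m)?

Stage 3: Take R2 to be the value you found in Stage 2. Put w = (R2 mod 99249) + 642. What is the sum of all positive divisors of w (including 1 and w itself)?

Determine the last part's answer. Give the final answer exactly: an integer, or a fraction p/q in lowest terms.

32736

Stage 1: squarings mod 827: 33^1=33, 33^2=262, 33^4=3, 33^8=9, 33^16=81, 33^32=772, 33^64=544, 33^128=697, 33^256=360, 33^512=588, 33^1024=58, 33^2048=56, 33^4096=655, 33^8192=639, 33^16384=610, 33^32768=777, 33^65536=19, 33^131072=361, 33^262144=482; 33^498328 = 33^8 * 33^16 * 33^128 * 33^512 * 33^2048 * 33^4096 * 33^32768 * 33^65536 * 33^131072 * 33^262144 = 556 (mod 827); answer 556
Stage 2: R1 = 556; m = 17; remainder = value at the root: 2*(17)^4 - 9*(17)^3 - 1*(17)^2 + 3*(17)^1 - 7 = (167042) + (-44217) + (-289) + (51) + (-7) = 122580; answer 122580
Stage 3: R2 = 122580; w = 23973; 23973 = 3 * 61 * 131; sigma = (1 + 3) * (1 + 61) * (1 + 131) = 4 * 62 * 132 = 32736; answer 32736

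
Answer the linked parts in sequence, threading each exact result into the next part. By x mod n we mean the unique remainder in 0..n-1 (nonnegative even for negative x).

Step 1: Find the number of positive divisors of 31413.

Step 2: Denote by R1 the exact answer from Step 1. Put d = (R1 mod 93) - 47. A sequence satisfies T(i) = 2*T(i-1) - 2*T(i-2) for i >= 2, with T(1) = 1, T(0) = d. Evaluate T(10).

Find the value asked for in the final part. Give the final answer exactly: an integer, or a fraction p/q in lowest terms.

Step 1: 31413 = 3 * 37 * 283; number of divisors = (1+1) * (1+1) * (1+1) = 8; answer 8
Step 2: R1 = 8; d = -39; T(2) = 2*(1) - 2*(-39) = 80; iterating: T(2)=80, T(3)=158, T(4)=156, T(5)=-4, T(6)=-320, T(7)=-632, T(8)=-624, T(9)=16, T(10)=1280; answer 1280

1280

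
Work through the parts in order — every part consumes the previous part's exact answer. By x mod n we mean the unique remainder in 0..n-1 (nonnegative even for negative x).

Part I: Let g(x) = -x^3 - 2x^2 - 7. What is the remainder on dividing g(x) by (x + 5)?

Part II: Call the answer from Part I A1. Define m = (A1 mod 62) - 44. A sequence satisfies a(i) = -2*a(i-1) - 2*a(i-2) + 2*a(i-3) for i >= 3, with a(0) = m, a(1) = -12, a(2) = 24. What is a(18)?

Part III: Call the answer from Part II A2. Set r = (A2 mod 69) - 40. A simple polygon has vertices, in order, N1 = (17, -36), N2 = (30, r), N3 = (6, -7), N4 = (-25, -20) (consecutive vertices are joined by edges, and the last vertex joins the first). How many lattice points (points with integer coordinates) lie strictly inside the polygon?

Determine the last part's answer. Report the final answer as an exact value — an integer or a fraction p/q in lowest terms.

Part I: remainder = value at the root: -1*(-5)^3 - 2*(-5)^2 - 7 = (125) + (-50) + (-7) = 68; answer 68
Part II: A1 = 68; m = -38; a(3) = -2*(24) - 2*(-12) + 2*(-38) = -100; iterating: a(3)=-100, a(4)=128, a(5)=-8, a(6)=-440, a(7)=1152, a(8)=-1440, a(9)=-304, a(10)=5792, a(11)=-13856, a(12)=15520, a(13)=8256, a(14)=-75264, a(15)=165056, a(16)=-163072, a(17)=-154496, a(18)=965248; answer 965248
Part III: A2 = 965248; r = -33; cross terms: (17*-33 - 30*-36)=519, (30*-7 - 6*-33)=-12, (6*-20 - -25*-7)=-295, (-25*-36 - 17*-20)=1240; twice the area = |1452| = 1452; area = 726; boundary points = 1 + 2 + 1 + 2 = 6; strictly interior points = area - boundary/2 + 1 = 724; answer 724

724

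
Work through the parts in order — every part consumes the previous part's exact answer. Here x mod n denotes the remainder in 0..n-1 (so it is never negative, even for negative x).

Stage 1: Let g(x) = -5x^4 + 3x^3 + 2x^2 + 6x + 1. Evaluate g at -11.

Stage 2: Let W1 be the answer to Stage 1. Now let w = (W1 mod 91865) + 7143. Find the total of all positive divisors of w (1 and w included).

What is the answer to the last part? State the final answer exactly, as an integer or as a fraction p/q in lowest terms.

36400

Stage 1: -5*(-11)^4 + 3*(-11)^3 + 2*(-11)^2 + 6*(-11)^1 + 1 = (-73205) + (-3993) + (242) + (-66) + (1) = -77021; answer -77021
Stage 2: W1 = -77021; w = 21987; 21987 = 3^2 * 7 * 349; sigma = (1 + 3 + 9) * (1 + 7) * (1 + 349) = 13 * 8 * 350 = 36400; answer 36400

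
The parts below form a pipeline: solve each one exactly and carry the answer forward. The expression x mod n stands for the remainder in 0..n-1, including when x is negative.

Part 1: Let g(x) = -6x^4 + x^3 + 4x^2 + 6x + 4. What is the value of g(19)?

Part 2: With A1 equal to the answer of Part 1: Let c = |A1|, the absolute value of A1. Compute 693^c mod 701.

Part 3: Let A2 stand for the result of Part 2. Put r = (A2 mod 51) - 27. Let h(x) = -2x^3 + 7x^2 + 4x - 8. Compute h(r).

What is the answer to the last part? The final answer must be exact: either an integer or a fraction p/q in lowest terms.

-3

Part 1: -6*(19)^4 + 1*(19)^3 + 4*(19)^2 + 6*(19)^1 + 4 = (-781926) + (6859) + (1444) + (114) + (4) = -773505; answer -773505
Part 2: A1 = -773505; c = 773505; squarings mod 701: 693^1=693, 693^2=64, 693^4=591, 693^8=183, 693^16=542, 693^32=45, 693^64=623, 693^128=476, 693^256=153, 693^512=276, 693^1024=468, 693^2048=312, 693^4096=606, 693^8192=613, 693^16384=33, 693^32768=388, 693^65536=530, 693^131072=500, 693^262144=444, 693^524288=155; 693^773505 = 693^1 * 693^128 * 693^256 * 693^1024 * 693^2048 * 693^16384 * 693^32768 * 693^65536 * 693^131072 * 693^524288 = 179 (mod 701); answer 179
Part 3: A2 = 179; r = -1; -2*(-1)^3 + 7*(-1)^2 + 4*(-1)^1 - 8 = (2) + (7) + (-4) + (-8) = -3; answer -3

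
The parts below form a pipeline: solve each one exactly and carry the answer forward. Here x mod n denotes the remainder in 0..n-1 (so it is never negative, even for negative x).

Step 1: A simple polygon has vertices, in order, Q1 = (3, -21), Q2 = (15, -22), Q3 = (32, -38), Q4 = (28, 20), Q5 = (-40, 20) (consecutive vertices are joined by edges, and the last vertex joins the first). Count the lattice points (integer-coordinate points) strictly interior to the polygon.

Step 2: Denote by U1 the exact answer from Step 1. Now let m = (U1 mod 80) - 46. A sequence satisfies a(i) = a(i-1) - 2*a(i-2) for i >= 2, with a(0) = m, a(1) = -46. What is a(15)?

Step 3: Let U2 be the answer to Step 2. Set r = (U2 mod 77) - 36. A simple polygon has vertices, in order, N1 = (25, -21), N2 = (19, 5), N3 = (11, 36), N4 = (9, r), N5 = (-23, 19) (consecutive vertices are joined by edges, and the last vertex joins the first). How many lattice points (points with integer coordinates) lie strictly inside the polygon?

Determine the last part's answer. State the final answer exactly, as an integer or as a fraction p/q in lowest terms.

940

Step 1: cross terms: (3*-22 - 15*-21)=249, (15*-38 - 32*-22)=134, (32*20 - 28*-38)=1704, (28*20 - -40*20)=1360, (-40*-21 - 3*20)=780; twice the area = |4227| = 4227; area = 4227/2; boundary points = 1 + 1 + 2 + 68 + 1 = 73; strictly interior points = area - boundary/2 + 1 = 2078; answer 2078
Step 2: U1 = 2078; m = 32; a(2) = 1*(-46) - 2*(32) = -110; iterating: a(2)=-110, a(3)=-18, a(4)=202, a(5)=238, a(6)=-166, a(7)=-642, a(8)=-310, a(9)=974, a(10)=1594, a(11)=-354, a(12)=-3542, a(13)=-2834, a(14)=4250, a(15)=9918; answer 9918
Step 3: U2 = 9918; r = 26; cross terms: (25*5 - 19*-21)=524, (19*36 - 11*5)=629, (11*26 - 9*36)=-38, (9*19 - -23*26)=769, (-23*-21 - 25*19)=8; twice the area = |1892| = 1892; area = 946; boundary points = 2 + 1 + 2 + 1 + 8 = 14; strictly interior points = area - boundary/2 + 1 = 940; answer 940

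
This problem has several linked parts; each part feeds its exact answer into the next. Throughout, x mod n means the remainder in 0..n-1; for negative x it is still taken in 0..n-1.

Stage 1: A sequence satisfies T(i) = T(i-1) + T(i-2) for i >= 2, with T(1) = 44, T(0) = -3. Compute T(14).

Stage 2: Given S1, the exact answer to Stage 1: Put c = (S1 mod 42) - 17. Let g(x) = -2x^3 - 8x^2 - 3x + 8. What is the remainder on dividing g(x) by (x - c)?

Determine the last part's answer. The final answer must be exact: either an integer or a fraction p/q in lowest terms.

Stage 1: T(2) = 1*(44) + 1*(-3) = 41; iterating: T(2)=41, T(3)=85, T(4)=126, T(5)=211, T(6)=337, T(7)=548, T(8)=885, T(9)=1433, T(10)=2318, T(11)=3751, T(12)=6069, T(13)=9820, T(14)=15889; answer 15889
Stage 2: S1 = 15889; c = -4; remainder = value at the root: -2*(-4)^3 - 8*(-4)^2 - 3*(-4)^1 + 8 = (128) + (-128) + (12) + (8) = 20; answer 20

20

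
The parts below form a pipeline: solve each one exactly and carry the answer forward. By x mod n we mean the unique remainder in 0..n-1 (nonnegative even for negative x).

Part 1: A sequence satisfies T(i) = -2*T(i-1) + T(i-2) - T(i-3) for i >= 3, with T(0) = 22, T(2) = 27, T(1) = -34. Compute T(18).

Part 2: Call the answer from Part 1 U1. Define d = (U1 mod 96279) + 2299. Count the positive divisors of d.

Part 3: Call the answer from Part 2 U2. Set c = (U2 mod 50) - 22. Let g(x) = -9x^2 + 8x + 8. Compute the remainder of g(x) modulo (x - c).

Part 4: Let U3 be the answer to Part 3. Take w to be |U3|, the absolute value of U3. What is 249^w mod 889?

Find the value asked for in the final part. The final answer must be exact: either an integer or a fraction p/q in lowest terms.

Part 1: T(3) = -2*(27) + 1*(-34) - 1*(22) = -110; iterating: T(3)=-110, T(4)=281, T(5)=-699, T(6)=1789, T(7)=-4558, T(8)=11604, T(9)=-29555, T(10)=75272, T(11)=-191703, T(12)=488233, T(13)=-1243441, T(14)=3166818, T(15)=-8065310, T(16)=20540879, T(17)=-52313886, T(18)=133233961; answer 133233961
Part 2: U1 = 133233961; d = 82403; 82403 = 19 * 4337; number of divisors = (1+1) * (1+1) = 4; answer 4
Part 3: U2 = 4; c = -18; remainder = value at the root: -9*(-18)^2 + 8*(-18)^1 + 8 = (-2916) + (-144) + (8) = -3052; answer -3052
Part 4: U3 = -3052; w = 3052; squarings mod 889: 249^1=249, 249^2=660, 249^4=879, 249^8=100, 249^16=221, 249^32=835, 249^64=249, 249^128=660, 249^256=879, 249^512=100, 249^1024=221, 249^2048=835; 249^3052 = 249^4 * 249^8 * 249^32 * 249^64 * 249^128 * 249^256 * 249^512 * 249^2048 = 361 (mod 889); answer 361

361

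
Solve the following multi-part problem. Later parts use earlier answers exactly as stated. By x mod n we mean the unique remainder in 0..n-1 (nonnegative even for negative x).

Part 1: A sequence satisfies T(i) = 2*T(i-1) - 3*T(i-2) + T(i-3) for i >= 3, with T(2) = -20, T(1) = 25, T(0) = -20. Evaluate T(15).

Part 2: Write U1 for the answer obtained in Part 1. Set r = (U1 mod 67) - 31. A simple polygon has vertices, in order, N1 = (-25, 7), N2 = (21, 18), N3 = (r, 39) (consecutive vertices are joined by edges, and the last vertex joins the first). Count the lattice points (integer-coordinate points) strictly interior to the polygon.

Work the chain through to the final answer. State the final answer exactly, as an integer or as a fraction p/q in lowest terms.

Part 1: T(3) = 2*(-20) - 3*(25) + 1*(-20) = -135; iterating: T(3)=-135, T(4)=-185, T(5)=15, T(6)=450, T(7)=670, T(8)=5, T(9)=-1550, T(10)=-2445, T(11)=-235, T(12)=5315, T(13)=8890, T(14)=1600, T(15)=-18155; answer -18155
Part 2: U1 = -18155; r = -29; cross terms: (-25*18 - 21*7)=-597, (21*39 - -29*18)=1341, (-29*7 - -25*39)=772; twice the area = |1516| = 1516; area = 758; boundary points = 1 + 1 + 4 = 6; strictly interior points = area - boundary/2 + 1 = 756; answer 756

756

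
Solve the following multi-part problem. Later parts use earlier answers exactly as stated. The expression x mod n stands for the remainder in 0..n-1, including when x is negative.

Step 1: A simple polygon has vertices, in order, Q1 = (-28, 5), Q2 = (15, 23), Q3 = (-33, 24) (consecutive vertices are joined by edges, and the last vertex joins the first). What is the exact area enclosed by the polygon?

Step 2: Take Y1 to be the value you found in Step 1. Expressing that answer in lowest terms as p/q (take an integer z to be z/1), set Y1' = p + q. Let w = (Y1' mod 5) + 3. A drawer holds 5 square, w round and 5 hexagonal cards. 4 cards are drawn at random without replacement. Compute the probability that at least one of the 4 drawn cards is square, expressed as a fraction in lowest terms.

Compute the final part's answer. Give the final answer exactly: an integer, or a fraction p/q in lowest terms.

377/476

Step 1: cross terms: (-28*23 - 15*5)=-719, (15*24 - -33*23)=1119, (-33*5 - -28*24)=507; twice the area = |907| = 907; area = 907/2; answer 907/2
Step 2: Y1 = 907/2; threaded value p + q = 909; w = 7; total draws C(17,4) = 2380; complement C(12,4) = 495; favorable 2380 - 495 = 1885; P = 377/476; answer 377/476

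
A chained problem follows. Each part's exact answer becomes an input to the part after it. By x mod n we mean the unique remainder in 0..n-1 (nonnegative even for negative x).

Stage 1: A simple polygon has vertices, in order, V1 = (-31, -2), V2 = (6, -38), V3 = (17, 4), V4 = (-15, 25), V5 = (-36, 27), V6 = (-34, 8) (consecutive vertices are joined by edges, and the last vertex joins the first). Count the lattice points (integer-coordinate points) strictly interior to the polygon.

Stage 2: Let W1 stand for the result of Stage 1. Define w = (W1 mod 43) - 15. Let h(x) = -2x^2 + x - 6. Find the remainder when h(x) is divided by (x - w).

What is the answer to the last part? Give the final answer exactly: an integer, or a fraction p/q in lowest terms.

-1437

Stage 1: cross terms: (-31*-38 - 6*-2)=1190, (6*4 - 17*-38)=670, (17*25 - -15*4)=485, (-15*27 - -36*25)=495, (-36*8 - -34*27)=630, (-34*-2 - -31*8)=316; twice the area = |3786| = 3786; area = 1893; boundary points = 1 + 1 + 1 + 1 + 1 + 1 = 6; strictly interior points = area - boundary/2 + 1 = 1891; answer 1891
Stage 2: W1 = 1891; w = 27; remainder = value at the root: -2*(27)^2 + 1*(27)^1 - 6 = (-1458) + (27) + (-6) = -1437; answer -1437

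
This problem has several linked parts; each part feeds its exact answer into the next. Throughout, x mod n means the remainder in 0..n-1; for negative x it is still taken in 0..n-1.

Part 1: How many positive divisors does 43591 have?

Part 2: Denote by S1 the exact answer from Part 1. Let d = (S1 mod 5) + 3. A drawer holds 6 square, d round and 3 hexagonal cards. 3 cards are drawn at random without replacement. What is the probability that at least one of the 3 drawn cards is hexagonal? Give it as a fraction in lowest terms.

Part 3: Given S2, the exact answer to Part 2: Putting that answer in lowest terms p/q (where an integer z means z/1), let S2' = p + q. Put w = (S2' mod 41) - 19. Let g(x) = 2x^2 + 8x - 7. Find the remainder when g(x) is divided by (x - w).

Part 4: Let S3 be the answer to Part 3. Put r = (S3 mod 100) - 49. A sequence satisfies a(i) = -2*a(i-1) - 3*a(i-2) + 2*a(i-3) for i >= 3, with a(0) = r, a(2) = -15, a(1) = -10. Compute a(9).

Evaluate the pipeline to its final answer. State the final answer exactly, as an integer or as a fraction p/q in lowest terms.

Part 1: 43591 is prime, so its only divisors are 1 and 43591; count = 2; answer 2
Part 2: S1 = 2; d = 5; total draws C(14,3) = 364; complement C(11,3) = 165; favorable 364 - 165 = 199; P = 199/364; answer 199/364
Part 3: S2 = 199/364; threaded value p + q = 563; w = 11; remainder = value at the root: 2*(11)^2 + 8*(11)^1 - 7 = (242) + (88) + (-7) = 323; answer 323
Part 4: S3 = 323; r = -26; a(3) = -2*(-15) - 3*(-10) + 2*(-26) = 8; iterating: a(3)=8, a(4)=9, a(5)=-72, a(6)=133, a(7)=-32, a(8)=-479, a(9)=1320; answer 1320

1320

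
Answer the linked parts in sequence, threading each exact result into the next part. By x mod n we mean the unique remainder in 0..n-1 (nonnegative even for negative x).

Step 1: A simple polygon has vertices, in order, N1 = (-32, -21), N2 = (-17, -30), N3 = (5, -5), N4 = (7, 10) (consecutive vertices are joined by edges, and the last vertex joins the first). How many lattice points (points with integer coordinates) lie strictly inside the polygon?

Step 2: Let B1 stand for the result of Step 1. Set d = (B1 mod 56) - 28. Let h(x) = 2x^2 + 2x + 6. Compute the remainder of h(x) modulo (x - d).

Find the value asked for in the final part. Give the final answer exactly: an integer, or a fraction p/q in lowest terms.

426

Step 1: cross terms: (-32*-30 - -17*-21)=603, (-17*-5 - 5*-30)=235, (5*10 - 7*-5)=85, (7*-21 - -32*10)=173; twice the area = |1096| = 1096; area = 548; boundary points = 3 + 1 + 1 + 1 = 6; strictly interior points = area - boundary/2 + 1 = 546; answer 546
Step 2: B1 = 546; d = 14; remainder = value at the root: 2*(14)^2 + 2*(14)^1 + 6 = (392) + (28) + (6) = 426; answer 426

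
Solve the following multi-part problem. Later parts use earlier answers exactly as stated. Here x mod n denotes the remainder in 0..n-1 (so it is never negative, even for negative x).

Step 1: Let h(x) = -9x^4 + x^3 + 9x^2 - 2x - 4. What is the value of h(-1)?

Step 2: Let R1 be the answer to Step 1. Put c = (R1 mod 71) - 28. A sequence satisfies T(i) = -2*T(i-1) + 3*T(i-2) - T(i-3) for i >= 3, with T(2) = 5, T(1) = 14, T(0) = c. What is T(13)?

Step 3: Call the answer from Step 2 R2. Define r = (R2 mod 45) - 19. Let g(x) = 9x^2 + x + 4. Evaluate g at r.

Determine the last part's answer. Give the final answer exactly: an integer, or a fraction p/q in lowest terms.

Step 1: -9*(-1)^4 + 1*(-1)^3 + 9*(-1)^2 - 2*(-1)^1 - 4 = (-9) + (-1) + (9) + (2) + (-4) = -3; answer -3
Step 2: R1 = -3; c = 40; T(3) = -2*(5) + 3*(14) - 1*(40) = -8; iterating: T(3)=-8, T(4)=17, T(5)=-63, T(6)=185, T(7)=-576, T(8)=1770, T(9)=-5453, T(10)=16792, T(11)=-51713, T(12)=159255, T(13)=-490441; answer -490441
Step 3: R2 = -490441; r = -5; 9*(-5)^2 + 1*(-5)^1 + 4 = (225) + (-5) + (4) = 224; answer 224

224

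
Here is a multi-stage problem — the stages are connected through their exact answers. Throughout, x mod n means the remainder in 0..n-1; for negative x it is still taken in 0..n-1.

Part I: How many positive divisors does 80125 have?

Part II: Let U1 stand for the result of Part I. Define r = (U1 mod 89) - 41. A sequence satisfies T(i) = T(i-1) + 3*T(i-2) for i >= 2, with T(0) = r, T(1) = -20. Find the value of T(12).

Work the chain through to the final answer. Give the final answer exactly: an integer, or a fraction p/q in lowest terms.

Part I: 80125 = 5^3 * 641; number of divisors = (3+1) * (1+1) = 8; answer 8
Part II: U1 = 8; r = -33; T(2) = 1*(-20) + 3*(-33) = -119; iterating: T(2)=-119, T(3)=-179, T(4)=-536, T(5)=-1073, T(6)=-2681, T(7)=-5900, T(8)=-13943, T(9)=-31643, T(10)=-73472, T(11)=-168401, T(12)=-388817; answer -388817

-388817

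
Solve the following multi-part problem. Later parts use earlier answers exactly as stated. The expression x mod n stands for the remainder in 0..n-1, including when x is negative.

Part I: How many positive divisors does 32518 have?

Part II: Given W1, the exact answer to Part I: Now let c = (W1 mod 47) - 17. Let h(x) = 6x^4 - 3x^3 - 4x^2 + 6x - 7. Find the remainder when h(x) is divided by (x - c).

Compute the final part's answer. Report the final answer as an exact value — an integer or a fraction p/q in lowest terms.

41168

Part I: 32518 = 2 * 71 * 229; number of divisors = (1+1) * (1+1) * (1+1) = 8; answer 8
Part II: W1 = 8; c = -9; remainder = value at the root: 6*(-9)^4 - 3*(-9)^3 - 4*(-9)^2 + 6*(-9)^1 - 7 = (39366) + (2187) + (-324) + (-54) + (-7) = 41168; answer 41168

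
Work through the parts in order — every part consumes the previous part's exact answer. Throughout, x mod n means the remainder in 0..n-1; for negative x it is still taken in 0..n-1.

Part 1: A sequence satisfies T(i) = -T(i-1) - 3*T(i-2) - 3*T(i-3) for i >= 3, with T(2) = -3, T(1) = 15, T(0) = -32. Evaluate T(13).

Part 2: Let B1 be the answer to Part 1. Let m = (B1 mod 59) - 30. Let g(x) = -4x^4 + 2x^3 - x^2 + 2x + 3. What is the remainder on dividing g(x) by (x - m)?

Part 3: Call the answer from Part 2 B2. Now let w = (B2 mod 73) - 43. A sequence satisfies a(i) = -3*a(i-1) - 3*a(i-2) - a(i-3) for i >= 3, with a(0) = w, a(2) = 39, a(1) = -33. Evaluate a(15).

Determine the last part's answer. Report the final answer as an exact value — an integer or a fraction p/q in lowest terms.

4615

Part 1: T(3) = -1*(-3) - 3*(15) - 3*(-32) = 54; iterating: T(3)=54, T(4)=-90, T(5)=-63, T(6)=171, T(7)=288, T(8)=-612, T(9)=-765, T(10)=1737, T(11)=2394, T(12)=-5310, T(13)=-7083; answer -7083
Part 2: B1 = -7083; m = 26; remainder = value at the root: -4*(26)^4 + 2*(26)^3 - 1*(26)^2 + 2*(26)^1 + 3 = (-1827904) + (35152) + (-676) + (52) + (3) = -1793373; answer -1793373
Part 3: B2 = -1793373; w = -25; a(3) = -3*(39) - 3*(-33) - 1*(-25) = 7; iterating: a(3)=7, a(4)=-105, a(5)=255, a(6)=-457, a(7)=711, a(8)=-1017, a(9)=1375, a(10)=-1785, a(11)=2247, a(12)=-2761, a(13)=3327, a(14)=-3945, a(15)=4615; answer 4615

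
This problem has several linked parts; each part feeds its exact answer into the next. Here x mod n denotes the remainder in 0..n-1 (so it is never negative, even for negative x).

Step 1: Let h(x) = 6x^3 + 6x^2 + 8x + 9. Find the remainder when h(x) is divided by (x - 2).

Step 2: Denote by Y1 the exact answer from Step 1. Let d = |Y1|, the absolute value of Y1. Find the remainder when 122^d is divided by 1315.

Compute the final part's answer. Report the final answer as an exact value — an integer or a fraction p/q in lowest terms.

917

Step 1: remainder = value at the root: 6*(2)^3 + 6*(2)^2 + 8*(2)^1 + 9 = (48) + (24) + (16) + (9) = 97; answer 97
Step 2: Y1 = 97; d = 97; squarings mod 1315: 122^1=122, 122^2=419, 122^4=666, 122^8=401, 122^16=371, 122^32=881, 122^64=311; 122^97 = 122^1 * 122^32 * 122^64 = 917 (mod 1315); answer 917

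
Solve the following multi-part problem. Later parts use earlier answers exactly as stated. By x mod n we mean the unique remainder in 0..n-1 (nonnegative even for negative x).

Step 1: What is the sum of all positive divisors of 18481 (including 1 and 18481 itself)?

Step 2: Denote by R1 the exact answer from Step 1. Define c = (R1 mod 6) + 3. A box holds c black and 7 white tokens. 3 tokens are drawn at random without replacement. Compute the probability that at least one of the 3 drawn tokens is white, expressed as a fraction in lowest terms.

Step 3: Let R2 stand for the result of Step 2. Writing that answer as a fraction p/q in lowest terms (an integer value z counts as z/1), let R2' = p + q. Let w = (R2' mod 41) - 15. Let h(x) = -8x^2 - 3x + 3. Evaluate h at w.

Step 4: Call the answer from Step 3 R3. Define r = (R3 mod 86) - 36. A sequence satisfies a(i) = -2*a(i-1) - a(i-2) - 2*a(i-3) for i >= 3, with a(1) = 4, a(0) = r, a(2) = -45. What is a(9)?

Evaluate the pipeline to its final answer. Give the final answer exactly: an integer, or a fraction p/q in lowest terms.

Step 1: 18481 is prime, so its only divisors are 1 and 18481; sigma = 1 + 18481 = 18482; answer 18482
Step 2: R1 = 18482; c = 5; total draws C(12,3) = 220; complement C(5,3) = 10; favorable 220 - 10 = 210; P = 21/22; answer 21/22
Step 3: R2 = 21/22; threaded value p + q = 43; w = -13; -8*(-13)^2 - 3*(-13)^1 + 3 = (-1352) + (39) + (3) = -1310; answer -1310
Step 4: R3 = -1310; r = 30; a(3) = -2*(-45) - 1*(4) - 2*(30) = 26; iterating: a(3)=26, a(4)=-15, a(5)=94, a(6)=-225, a(7)=386, a(8)=-735, a(9)=1534; answer 1534

1534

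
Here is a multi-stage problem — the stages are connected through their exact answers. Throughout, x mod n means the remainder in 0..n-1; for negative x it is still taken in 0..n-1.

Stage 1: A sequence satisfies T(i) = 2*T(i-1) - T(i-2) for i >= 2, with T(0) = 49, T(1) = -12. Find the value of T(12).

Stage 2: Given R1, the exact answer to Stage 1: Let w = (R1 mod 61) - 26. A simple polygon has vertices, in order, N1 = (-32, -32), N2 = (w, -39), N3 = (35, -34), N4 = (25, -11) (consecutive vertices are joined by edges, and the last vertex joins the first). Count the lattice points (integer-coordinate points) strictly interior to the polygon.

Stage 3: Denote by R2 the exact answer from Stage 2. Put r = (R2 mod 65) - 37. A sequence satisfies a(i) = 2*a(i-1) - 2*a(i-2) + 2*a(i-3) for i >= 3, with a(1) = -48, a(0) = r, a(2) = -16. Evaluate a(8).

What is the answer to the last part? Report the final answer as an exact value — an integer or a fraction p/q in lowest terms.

Stage 1: T(2) = 2*(-12) - 1*(49) = -73; iterating: T(2)=-73, T(3)=-134, T(4)=-195, T(5)=-256, T(6)=-317, T(7)=-378, T(8)=-439, T(9)=-500, T(10)=-561, T(11)=-622, T(12)=-683; answer -683
Stage 2: R1 = -683; w = 23; cross terms: (-32*-39 - 23*-32)=1984, (23*-34 - 35*-39)=583, (35*-11 - 25*-34)=465, (25*-32 - -32*-11)=-1152; twice the area = |1880| = 1880; area = 940; boundary points = 1 + 1 + 1 + 3 = 6; strictly interior points = area - boundary/2 + 1 = 938; answer 938
Stage 3: R2 = 938; r = -9; a(3) = 2*(-16) - 2*(-48) + 2*(-9) = 46; iterating: a(3)=46, a(4)=28, a(5)=-68, a(6)=-100, a(7)=-8, a(8)=48; answer 48

48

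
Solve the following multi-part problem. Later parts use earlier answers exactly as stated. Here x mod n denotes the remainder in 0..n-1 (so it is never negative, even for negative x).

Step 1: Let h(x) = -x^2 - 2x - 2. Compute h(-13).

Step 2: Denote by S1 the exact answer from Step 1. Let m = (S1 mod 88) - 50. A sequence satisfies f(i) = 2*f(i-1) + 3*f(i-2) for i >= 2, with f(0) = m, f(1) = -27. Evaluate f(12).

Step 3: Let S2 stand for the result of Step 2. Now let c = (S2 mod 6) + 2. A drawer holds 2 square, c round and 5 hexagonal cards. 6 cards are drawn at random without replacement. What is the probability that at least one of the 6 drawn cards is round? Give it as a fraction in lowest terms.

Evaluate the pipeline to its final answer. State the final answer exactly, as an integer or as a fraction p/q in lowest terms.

Step 1: -1*(-13)^2 - 2*(-13)^1 - 2 = (-169) + (26) + (-2) = -145; answer -145
Step 2: S1 = -145; m = -19; f(2) = 2*(-27) + 3*(-19) = -111; iterating: f(2)=-111, f(3)=-303, f(4)=-939, f(5)=-2787, f(6)=-8391, f(7)=-25143, f(8)=-75459, f(9)=-226347, f(10)=-679071, f(11)=-2037183, f(12)=-6111579; answer -6111579
Step 3: S2 = -6111579; c = 5; total draws C(12,6) = 924; complement C(7,6) = 7; favorable 924 - 7 = 917; P = 131/132; answer 131/132

131/132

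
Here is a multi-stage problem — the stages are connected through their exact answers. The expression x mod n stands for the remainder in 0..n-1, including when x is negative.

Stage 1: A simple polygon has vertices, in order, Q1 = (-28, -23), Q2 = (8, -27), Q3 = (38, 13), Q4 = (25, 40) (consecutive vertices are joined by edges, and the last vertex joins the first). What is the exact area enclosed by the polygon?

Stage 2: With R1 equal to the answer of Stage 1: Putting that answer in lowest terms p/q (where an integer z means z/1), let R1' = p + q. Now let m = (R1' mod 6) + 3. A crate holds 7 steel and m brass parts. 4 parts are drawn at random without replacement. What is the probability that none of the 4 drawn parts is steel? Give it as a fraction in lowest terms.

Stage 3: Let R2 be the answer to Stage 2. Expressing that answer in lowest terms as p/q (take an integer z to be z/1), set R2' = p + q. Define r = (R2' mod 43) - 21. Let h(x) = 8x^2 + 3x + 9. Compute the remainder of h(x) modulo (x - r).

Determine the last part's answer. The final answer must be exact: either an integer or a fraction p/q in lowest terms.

Stage 1: cross terms: (-28*-27 - 8*-23)=940, (8*13 - 38*-27)=1130, (38*40 - 25*13)=1195, (25*-23 - -28*40)=545; twice the area = |3810| = 3810; area = 1905; answer 1905
Stage 2: R1 = 1905; threaded value p + q = 1906; m = 7; total draws C(14,4) = 1001; favorable C(7,4) = 35; P = 5/143; answer 5/143
Stage 3: R2 = 5/143; threaded value p + q = 148; r = -2; remainder = value at the root: 8*(-2)^2 + 3*(-2)^1 + 9 = (32) + (-6) + (9) = 35; answer 35

35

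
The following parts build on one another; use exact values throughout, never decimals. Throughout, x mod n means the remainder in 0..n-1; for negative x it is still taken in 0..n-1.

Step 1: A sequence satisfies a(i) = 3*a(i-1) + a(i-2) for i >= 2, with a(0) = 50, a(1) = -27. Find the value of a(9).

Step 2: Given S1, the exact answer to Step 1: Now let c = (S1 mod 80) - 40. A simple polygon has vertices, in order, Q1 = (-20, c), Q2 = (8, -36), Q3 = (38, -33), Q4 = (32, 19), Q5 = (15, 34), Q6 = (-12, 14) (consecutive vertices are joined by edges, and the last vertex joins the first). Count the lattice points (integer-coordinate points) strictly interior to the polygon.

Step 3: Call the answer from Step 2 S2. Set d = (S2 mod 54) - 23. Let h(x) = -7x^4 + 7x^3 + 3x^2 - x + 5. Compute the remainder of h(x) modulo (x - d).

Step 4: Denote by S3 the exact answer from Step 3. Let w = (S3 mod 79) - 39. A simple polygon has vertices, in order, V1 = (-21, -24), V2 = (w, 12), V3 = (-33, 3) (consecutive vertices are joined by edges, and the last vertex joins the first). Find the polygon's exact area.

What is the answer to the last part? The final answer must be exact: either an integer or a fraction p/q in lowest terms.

972

Step 1: a(2) = 3*(-27) + 1*(50) = -31; iterating: a(2)=-31, a(3)=-120, a(4)=-391, a(5)=-1293, a(6)=-4270, a(7)=-14103, a(8)=-46579, a(9)=-153840; answer -153840
Step 2: S1 = -153840; c = -40; cross terms: (-20*-36 - 8*-40)=1040, (8*-33 - 38*-36)=1104, (38*19 - 32*-33)=1778, (32*34 - 15*19)=803, (15*14 - -12*34)=618, (-12*-40 - -20*14)=760; twice the area = |6103| = 6103; area = 6103/2; boundary points = 4 + 3 + 2 + 1 + 1 + 2 = 13; strictly interior points = area - boundary/2 + 1 = 3046; answer 3046
Step 3: S2 = 3046; d = -1; remainder = value at the root: -7*(-1)^4 + 7*(-1)^3 + 3*(-1)^2 - 1*(-1)^1 + 5 = (-7) + (-7) + (3) + (1) + (5) = -5; answer -5
Step 4: S3 = -5; w = 35; cross terms: (-21*12 - 35*-24)=588, (35*3 - -33*12)=501, (-33*-24 - -21*3)=855; twice the area = |1944| = 1944; area = 972; answer 972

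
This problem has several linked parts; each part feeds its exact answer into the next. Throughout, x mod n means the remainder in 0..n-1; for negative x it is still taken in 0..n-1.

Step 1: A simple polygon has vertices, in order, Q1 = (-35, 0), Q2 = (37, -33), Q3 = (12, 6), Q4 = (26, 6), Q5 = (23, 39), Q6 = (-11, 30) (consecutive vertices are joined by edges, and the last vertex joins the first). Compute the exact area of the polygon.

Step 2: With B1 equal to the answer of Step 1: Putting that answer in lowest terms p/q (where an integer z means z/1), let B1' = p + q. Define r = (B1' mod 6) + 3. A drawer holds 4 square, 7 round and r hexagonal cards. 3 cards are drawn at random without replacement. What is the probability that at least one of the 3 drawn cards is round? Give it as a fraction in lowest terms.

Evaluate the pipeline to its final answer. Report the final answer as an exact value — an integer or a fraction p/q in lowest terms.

217/272

Step 1: cross terms: (-35*-33 - 37*0)=1155, (37*6 - 12*-33)=618, (12*6 - 26*6)=-84, (26*39 - 23*6)=876, (23*30 - -11*39)=1119, (-11*0 - -35*30)=1050; twice the area = |4734| = 4734; area = 2367; answer 2367
Step 2: B1 = 2367; threaded value p + q = 2368; r = 7; total draws C(18,3) = 816; complement C(11,3) = 165; favorable 816 - 165 = 651; P = 217/272; answer 217/272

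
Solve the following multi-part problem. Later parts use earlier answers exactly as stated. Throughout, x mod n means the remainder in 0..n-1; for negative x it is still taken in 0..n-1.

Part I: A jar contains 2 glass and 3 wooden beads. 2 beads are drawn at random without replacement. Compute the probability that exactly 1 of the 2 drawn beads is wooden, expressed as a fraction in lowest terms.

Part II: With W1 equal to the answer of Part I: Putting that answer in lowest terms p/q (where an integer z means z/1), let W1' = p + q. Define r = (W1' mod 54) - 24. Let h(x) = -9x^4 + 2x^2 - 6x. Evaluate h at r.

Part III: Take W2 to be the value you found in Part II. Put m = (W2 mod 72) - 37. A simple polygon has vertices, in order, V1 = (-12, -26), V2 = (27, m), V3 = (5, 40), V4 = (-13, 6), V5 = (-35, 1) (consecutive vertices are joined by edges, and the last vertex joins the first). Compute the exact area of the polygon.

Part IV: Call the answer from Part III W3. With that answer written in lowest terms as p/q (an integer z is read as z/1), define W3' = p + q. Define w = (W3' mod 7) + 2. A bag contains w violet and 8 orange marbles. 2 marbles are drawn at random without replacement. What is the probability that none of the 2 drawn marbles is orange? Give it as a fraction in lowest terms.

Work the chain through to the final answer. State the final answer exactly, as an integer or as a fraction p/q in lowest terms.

1/5

Part I: total draws C(5,2) = 10; favorable C(3,1)*C(2,1) = 6; P = 3/5; answer 3/5
Part II: W1 = 3/5; threaded value p + q = 8; r = -16; -9*(-16)^4 + 2*(-16)^2 - 6*(-16)^1 = (-589824) + (512) + (96) = -589216; answer -589216
Part III: W2 = -589216; m = -5; cross terms: (-12*-5 - 27*-26)=762, (27*40 - 5*-5)=1105, (5*6 - -13*40)=550, (-13*1 - -35*6)=197, (-35*-26 - -12*1)=922; twice the area = |3536| = 3536; area = 1768; answer 1768
Part IV: W3 = 1768; threaded value p + q = 1769; w = 7; total draws C(15,2) = 105; favorable C(7,2) = 21; P = 1/5; answer 1/5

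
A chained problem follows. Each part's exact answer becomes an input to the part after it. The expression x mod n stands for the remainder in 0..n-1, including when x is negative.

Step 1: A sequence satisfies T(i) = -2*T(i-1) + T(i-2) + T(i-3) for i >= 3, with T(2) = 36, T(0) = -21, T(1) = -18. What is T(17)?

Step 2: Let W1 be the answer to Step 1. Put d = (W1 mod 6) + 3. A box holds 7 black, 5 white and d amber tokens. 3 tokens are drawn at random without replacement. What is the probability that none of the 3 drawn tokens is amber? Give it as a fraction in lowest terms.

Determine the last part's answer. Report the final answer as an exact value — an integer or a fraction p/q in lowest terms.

Step 1: T(3) = -2*(36) + 1*(-18) + 1*(-21) = -111; iterating: T(3)=-111, T(4)=240, T(5)=-555, T(6)=1239, T(7)=-2793, T(8)=6270, T(9)=-14094, T(10)=31665, T(11)=-71154, T(12)=159879, T(13)=-359247, T(14)=807219, T(15)=-1813806, T(16)=4075584, T(17)=-9157755; answer -9157755
Step 2: W1 = -9157755; d = 6; total draws C(18,3) = 816; favorable C(12,3) = 220; P = 55/204; answer 55/204

55/204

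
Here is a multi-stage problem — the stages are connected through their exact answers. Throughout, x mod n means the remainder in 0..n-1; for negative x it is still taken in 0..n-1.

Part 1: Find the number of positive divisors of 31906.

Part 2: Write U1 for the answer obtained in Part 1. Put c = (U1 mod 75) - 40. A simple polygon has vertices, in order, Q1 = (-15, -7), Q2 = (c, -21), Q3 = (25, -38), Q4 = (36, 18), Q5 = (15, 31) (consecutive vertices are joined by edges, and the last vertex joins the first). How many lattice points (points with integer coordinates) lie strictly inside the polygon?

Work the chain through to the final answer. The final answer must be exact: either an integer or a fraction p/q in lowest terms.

2302

Part 1: 31906 = 2 * 7 * 43 * 53; number of divisors = (1+1) * (1+1) * (1+1) * (1+1) = 16; answer 16
Part 2: U1 = 16; c = -24; cross terms: (-15*-21 - -24*-7)=147, (-24*-38 - 25*-21)=1437, (25*18 - 36*-38)=1818, (36*31 - 15*18)=846, (15*-7 - -15*31)=360; twice the area = |4608| = 4608; area = 2304; boundary points = 1 + 1 + 1 + 1 + 2 = 6; strictly interior points = area - boundary/2 + 1 = 2302; answer 2302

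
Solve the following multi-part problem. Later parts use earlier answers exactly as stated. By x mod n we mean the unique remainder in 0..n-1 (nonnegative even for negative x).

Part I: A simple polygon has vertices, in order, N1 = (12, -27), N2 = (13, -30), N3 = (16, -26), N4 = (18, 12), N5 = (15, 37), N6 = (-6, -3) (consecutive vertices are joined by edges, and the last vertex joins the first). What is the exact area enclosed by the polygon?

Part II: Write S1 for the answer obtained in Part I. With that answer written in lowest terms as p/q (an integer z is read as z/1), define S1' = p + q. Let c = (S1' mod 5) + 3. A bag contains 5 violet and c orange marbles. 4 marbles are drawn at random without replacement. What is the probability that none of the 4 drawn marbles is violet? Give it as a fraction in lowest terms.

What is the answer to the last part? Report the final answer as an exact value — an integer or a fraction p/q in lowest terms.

Part I: cross terms: (12*-30 - 13*-27)=-9, (13*-26 - 16*-30)=142, (16*12 - 18*-26)=660, (18*37 - 15*12)=486, (15*-3 - -6*37)=177, (-6*-27 - 12*-3)=198; twice the area = |1654| = 1654; area = 827; answer 827
Part II: S1 = 827; threaded value p + q = 828; c = 6; total draws C(11,4) = 330; favorable C(6,4) = 15; P = 1/22; answer 1/22

1/22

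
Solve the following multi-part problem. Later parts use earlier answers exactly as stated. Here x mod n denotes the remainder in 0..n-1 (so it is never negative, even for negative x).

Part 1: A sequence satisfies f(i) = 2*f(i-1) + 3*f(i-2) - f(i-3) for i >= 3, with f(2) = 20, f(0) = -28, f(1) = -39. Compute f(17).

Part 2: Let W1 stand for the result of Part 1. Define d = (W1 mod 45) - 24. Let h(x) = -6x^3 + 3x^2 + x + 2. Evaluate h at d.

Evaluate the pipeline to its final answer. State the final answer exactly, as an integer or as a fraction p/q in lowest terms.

188

Part 1: f(3) = 2*(20) + 3*(-39) - 1*(-28) = -49; iterating: f(3)=-49, f(4)=1, f(5)=-165, f(6)=-278, f(7)=-1052, f(8)=-2773, f(9)=-8424, f(10)=-24115, f(11)=-70729, f(12)=-205379, f(13)=-598830, f(14)=-1743068, f(15)=-5077247, f(16)=-14784868, f(17)=-43058409; answer -43058409
Part 2: W1 = -43058409; d = -3; -6*(-3)^3 + 3*(-3)^2 + 1*(-3)^1 + 2 = (162) + (27) + (-3) + (2) = 188; answer 188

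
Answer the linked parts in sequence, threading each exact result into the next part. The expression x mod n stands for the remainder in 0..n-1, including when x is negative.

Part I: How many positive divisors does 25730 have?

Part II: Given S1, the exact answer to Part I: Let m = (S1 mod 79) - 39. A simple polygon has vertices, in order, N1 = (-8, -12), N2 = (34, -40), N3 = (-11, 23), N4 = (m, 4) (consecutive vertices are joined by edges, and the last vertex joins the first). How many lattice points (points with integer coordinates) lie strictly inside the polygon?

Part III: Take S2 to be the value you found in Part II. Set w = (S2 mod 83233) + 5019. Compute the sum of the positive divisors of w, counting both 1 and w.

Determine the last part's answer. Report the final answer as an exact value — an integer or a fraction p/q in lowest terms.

5940

Part I: 25730 = 2 * 5 * 31 * 83; number of divisors = (1+1) * (1+1) * (1+1) * (1+1) = 16; answer 16
Part II: S1 = 16; m = -23; cross terms: (-8*-40 - 34*-12)=728, (34*23 - -11*-40)=342, (-11*4 - -23*23)=485, (-23*-12 - -8*4)=308; twice the area = |1863| = 1863; area = 1863/2; boundary points = 14 + 9 + 1 + 1 = 25; strictly interior points = area - boundary/2 + 1 = 920; answer 920
Part III: S2 = 920; w = 5939; 5939 is prime, so its only divisors are 1 and 5939; sigma = 1 + 5939 = 5940; answer 5940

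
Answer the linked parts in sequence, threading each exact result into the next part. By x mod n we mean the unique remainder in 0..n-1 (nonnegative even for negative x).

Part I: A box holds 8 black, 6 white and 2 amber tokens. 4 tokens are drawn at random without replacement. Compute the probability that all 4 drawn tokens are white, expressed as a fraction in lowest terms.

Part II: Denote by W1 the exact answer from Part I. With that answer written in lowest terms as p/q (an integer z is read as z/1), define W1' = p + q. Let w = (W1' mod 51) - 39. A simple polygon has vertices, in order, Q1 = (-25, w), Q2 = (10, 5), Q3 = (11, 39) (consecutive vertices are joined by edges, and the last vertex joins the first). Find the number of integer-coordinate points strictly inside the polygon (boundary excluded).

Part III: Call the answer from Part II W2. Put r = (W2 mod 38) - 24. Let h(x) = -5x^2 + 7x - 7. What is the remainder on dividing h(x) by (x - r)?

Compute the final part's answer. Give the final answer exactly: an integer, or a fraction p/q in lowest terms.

-1753

Part I: total draws C(16,4) = 1820; favorable C(6,4) = 15; P = 3/364; answer 3/364
Part II: W1 = 3/364; threaded value p + q = 367; w = -29; cross terms: (-25*5 - 10*-29)=165, (10*39 - 11*5)=335, (11*-29 - -25*39)=656; twice the area = |1156| = 1156; area = 578; boundary points = 1 + 1 + 4 = 6; strictly interior points = area - boundary/2 + 1 = 576; answer 576
Part III: W2 = 576; r = -18; remainder = value at the root: -5*(-18)^2 + 7*(-18)^1 - 7 = (-1620) + (-126) + (-7) = -1753; answer -1753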